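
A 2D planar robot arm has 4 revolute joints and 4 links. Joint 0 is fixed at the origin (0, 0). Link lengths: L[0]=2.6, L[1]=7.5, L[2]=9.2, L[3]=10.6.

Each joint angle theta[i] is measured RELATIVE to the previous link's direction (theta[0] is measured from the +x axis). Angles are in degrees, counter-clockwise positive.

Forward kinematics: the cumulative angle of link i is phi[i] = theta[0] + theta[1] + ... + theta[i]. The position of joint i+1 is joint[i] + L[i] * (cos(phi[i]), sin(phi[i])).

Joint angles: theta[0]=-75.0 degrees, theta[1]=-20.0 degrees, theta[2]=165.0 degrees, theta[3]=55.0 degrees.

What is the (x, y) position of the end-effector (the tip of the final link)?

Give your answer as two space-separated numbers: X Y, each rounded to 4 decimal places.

Answer: -2.9141 7.3453

Derivation:
joint[0] = (0.0000, 0.0000)  (base)
link 0: phi[0] = -75 = -75 deg
  cos(-75 deg) = 0.2588, sin(-75 deg) = -0.9659
  joint[1] = (0.0000, 0.0000) + 2.6 * (0.2588, -0.9659) = (0.0000 + 0.6729, 0.0000 + -2.5114) = (0.6729, -2.5114)
link 1: phi[1] = -75 + -20 = -95 deg
  cos(-95 deg) = -0.0872, sin(-95 deg) = -0.9962
  joint[2] = (0.6729, -2.5114) + 7.5 * (-0.0872, -0.9962) = (0.6729 + -0.6537, -2.5114 + -7.4715) = (0.0193, -9.9829)
link 2: phi[2] = -75 + -20 + 165 = 70 deg
  cos(70 deg) = 0.3420, sin(70 deg) = 0.9397
  joint[3] = (0.0193, -9.9829) + 9.2 * (0.3420, 0.9397) = (0.0193 + 3.1466, -9.9829 + 8.6452) = (3.1658, -1.3377)
link 3: phi[3] = -75 + -20 + 165 + 55 = 125 deg
  cos(125 deg) = -0.5736, sin(125 deg) = 0.8192
  joint[4] = (3.1658, -1.3377) + 10.6 * (-0.5736, 0.8192) = (3.1658 + -6.0799, -1.3377 + 8.6830) = (-2.9141, 7.3453)
End effector: (-2.9141, 7.3453)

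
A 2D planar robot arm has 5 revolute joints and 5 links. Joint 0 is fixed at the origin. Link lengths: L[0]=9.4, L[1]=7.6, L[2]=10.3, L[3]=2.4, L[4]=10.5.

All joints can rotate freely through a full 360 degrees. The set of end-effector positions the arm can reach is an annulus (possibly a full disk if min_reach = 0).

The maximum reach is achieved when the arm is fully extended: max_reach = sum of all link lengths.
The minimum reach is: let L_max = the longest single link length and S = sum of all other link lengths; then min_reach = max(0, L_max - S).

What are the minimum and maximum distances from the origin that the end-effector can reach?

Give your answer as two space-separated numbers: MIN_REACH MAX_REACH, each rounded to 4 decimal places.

Answer: 0.0000 40.2000

Derivation:
Link lengths: [9.4, 7.6, 10.3, 2.4, 10.5]
max_reach = 9.4 + 7.6 + 10.3 + 2.4 + 10.5 = 40.2
L_max = max([9.4, 7.6, 10.3, 2.4, 10.5]) = 10.5
S (sum of others) = 40.2 - 10.5 = 29.7
min_reach = max(0, 10.5 - 29.7) = max(0, -19.2) = 0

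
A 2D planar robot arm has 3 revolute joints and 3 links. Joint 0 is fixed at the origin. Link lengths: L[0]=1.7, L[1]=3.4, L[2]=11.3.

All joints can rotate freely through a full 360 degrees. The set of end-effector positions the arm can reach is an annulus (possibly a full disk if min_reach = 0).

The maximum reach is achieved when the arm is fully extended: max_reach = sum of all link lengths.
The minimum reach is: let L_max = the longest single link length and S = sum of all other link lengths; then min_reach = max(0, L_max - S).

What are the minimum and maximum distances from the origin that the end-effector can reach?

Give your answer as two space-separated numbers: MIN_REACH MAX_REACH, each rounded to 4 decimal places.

Link lengths: [1.7, 3.4, 11.3]
max_reach = 1.7 + 3.4 + 11.3 = 16.4
L_max = max([1.7, 3.4, 11.3]) = 11.3
S (sum of others) = 16.4 - 11.3 = 5.1
min_reach = max(0, 11.3 - 5.1) = max(0, 6.2) = 6.2

Answer: 6.2000 16.4000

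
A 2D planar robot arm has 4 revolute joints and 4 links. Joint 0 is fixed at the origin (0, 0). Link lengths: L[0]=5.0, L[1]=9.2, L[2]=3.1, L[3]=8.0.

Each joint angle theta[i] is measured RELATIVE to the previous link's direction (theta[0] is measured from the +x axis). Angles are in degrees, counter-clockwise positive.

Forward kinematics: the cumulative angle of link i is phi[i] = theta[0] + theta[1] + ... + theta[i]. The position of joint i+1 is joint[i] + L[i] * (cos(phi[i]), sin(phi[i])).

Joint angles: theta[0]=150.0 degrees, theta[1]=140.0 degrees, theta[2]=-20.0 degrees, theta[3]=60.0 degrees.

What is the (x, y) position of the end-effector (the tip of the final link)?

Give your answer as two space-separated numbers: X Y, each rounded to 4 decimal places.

joint[0] = (0.0000, 0.0000)  (base)
link 0: phi[0] = 150 = 150 deg
  cos(150 deg) = -0.8660, sin(150 deg) = 0.5000
  joint[1] = (0.0000, 0.0000) + 5 * (-0.8660, 0.5000) = (0.0000 + -4.3301, 0.0000 + 2.5000) = (-4.3301, 2.5000)
link 1: phi[1] = 150 + 140 = 290 deg
  cos(290 deg) = 0.3420, sin(290 deg) = -0.9397
  joint[2] = (-4.3301, 2.5000) + 9.2 * (0.3420, -0.9397) = (-4.3301 + 3.1466, 2.5000 + -8.6452) = (-1.1835, -6.1452)
link 2: phi[2] = 150 + 140 + -20 = 270 deg
  cos(270 deg) = -0.0000, sin(270 deg) = -1.0000
  joint[3] = (-1.1835, -6.1452) + 3.1 * (-0.0000, -1.0000) = (-1.1835 + -0.0000, -6.1452 + -3.1000) = (-1.1835, -9.2452)
link 3: phi[3] = 150 + 140 + -20 + 60 = 330 deg
  cos(330 deg) = 0.8660, sin(330 deg) = -0.5000
  joint[4] = (-1.1835, -9.2452) + 8 * (0.8660, -0.5000) = (-1.1835 + 6.9282, -9.2452 + -4.0000) = (5.7447, -13.2452)
End effector: (5.7447, -13.2452)

Answer: 5.7447 -13.2452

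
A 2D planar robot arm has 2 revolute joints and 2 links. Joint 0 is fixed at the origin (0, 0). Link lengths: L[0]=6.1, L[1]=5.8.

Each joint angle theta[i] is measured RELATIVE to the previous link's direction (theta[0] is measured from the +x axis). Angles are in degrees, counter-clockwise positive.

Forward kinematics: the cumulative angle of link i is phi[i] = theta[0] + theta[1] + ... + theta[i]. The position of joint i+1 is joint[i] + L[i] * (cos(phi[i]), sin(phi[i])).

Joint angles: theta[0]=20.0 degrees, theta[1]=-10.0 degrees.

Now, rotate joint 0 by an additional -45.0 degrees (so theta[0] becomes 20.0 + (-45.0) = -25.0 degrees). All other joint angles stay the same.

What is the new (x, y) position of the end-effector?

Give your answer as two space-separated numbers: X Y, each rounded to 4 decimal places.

joint[0] = (0.0000, 0.0000)  (base)
link 0: phi[0] = -25 = -25 deg
  cos(-25 deg) = 0.9063, sin(-25 deg) = -0.4226
  joint[1] = (0.0000, 0.0000) + 6.1 * (0.9063, -0.4226) = (0.0000 + 5.5285, 0.0000 + -2.5780) = (5.5285, -2.5780)
link 1: phi[1] = -25 + -10 = -35 deg
  cos(-35 deg) = 0.8192, sin(-35 deg) = -0.5736
  joint[2] = (5.5285, -2.5780) + 5.8 * (0.8192, -0.5736) = (5.5285 + 4.7511, -2.5780 + -3.3267) = (10.2796, -5.9047)
End effector: (10.2796, -5.9047)

Answer: 10.2796 -5.9047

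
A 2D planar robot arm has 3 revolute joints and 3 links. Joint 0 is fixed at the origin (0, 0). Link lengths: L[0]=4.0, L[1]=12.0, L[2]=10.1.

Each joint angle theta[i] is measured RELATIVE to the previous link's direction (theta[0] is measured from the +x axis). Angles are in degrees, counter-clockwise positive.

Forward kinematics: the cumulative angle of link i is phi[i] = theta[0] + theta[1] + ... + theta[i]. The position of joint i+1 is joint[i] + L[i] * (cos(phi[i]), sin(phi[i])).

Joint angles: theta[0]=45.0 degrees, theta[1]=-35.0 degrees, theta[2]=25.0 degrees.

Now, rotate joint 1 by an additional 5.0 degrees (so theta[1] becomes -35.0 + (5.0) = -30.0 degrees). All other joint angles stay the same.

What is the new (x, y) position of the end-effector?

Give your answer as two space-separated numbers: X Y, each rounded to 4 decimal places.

joint[0] = (0.0000, 0.0000)  (base)
link 0: phi[0] = 45 = 45 deg
  cos(45 deg) = 0.7071, sin(45 deg) = 0.7071
  joint[1] = (0.0000, 0.0000) + 4 * (0.7071, 0.7071) = (0.0000 + 2.8284, 0.0000 + 2.8284) = (2.8284, 2.8284)
link 1: phi[1] = 45 + -30 = 15 deg
  cos(15 deg) = 0.9659, sin(15 deg) = 0.2588
  joint[2] = (2.8284, 2.8284) + 12 * (0.9659, 0.2588) = (2.8284 + 11.5911, 2.8284 + 3.1058) = (14.4195, 5.9343)
link 2: phi[2] = 45 + -30 + 25 = 40 deg
  cos(40 deg) = 0.7660, sin(40 deg) = 0.6428
  joint[3] = (14.4195, 5.9343) + 10.1 * (0.7660, 0.6428) = (14.4195 + 7.7370, 5.9343 + 6.4922) = (22.1566, 12.4264)
End effector: (22.1566, 12.4264)

Answer: 22.1566 12.4264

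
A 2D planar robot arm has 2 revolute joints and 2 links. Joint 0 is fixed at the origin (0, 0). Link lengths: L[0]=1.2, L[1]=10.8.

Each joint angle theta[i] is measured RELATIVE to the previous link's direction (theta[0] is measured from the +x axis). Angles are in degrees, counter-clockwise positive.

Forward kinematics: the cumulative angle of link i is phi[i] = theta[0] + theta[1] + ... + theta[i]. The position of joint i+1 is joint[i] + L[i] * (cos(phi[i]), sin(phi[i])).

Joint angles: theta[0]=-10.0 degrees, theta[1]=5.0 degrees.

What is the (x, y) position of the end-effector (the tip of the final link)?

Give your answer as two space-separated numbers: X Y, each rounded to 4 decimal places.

Answer: 11.9407 -1.1497

Derivation:
joint[0] = (0.0000, 0.0000)  (base)
link 0: phi[0] = -10 = -10 deg
  cos(-10 deg) = 0.9848, sin(-10 deg) = -0.1736
  joint[1] = (0.0000, 0.0000) + 1.2 * (0.9848, -0.1736) = (0.0000 + 1.1818, 0.0000 + -0.2084) = (1.1818, -0.2084)
link 1: phi[1] = -10 + 5 = -5 deg
  cos(-5 deg) = 0.9962, sin(-5 deg) = -0.0872
  joint[2] = (1.1818, -0.2084) + 10.8 * (0.9962, -0.0872) = (1.1818 + 10.7589, -0.2084 + -0.9413) = (11.9407, -1.1497)
End effector: (11.9407, -1.1497)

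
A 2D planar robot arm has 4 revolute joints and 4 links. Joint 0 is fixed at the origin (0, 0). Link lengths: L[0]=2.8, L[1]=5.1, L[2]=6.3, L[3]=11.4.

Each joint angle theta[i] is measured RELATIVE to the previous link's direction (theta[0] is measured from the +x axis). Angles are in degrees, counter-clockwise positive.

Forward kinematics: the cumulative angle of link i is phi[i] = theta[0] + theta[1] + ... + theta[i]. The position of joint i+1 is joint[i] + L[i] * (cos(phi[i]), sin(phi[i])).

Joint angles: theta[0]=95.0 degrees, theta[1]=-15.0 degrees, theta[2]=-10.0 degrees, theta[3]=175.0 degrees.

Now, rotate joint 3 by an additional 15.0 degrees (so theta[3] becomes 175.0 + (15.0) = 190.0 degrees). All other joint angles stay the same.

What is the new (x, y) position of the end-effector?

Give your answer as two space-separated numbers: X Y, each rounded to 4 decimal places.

Answer: 0.8167 2.5051

Derivation:
joint[0] = (0.0000, 0.0000)  (base)
link 0: phi[0] = 95 = 95 deg
  cos(95 deg) = -0.0872, sin(95 deg) = 0.9962
  joint[1] = (0.0000, 0.0000) + 2.8 * (-0.0872, 0.9962) = (0.0000 + -0.2440, 0.0000 + 2.7893) = (-0.2440, 2.7893)
link 1: phi[1] = 95 + -15 = 80 deg
  cos(80 deg) = 0.1736, sin(80 deg) = 0.9848
  joint[2] = (-0.2440, 2.7893) + 5.1 * (0.1736, 0.9848) = (-0.2440 + 0.8856, 2.7893 + 5.0225) = (0.6416, 7.8119)
link 2: phi[2] = 95 + -15 + -10 = 70 deg
  cos(70 deg) = 0.3420, sin(70 deg) = 0.9397
  joint[3] = (0.6416, 7.8119) + 6.3 * (0.3420, 0.9397) = (0.6416 + 2.1547, 7.8119 + 5.9201) = (2.7963, 13.7319)
link 3: phi[3] = 95 + -15 + -10 + 190 = 260 deg
  cos(260 deg) = -0.1736, sin(260 deg) = -0.9848
  joint[4] = (2.7963, 13.7319) + 11.4 * (-0.1736, -0.9848) = (2.7963 + -1.9796, 13.7319 + -11.2268) = (0.8167, 2.5051)
End effector: (0.8167, 2.5051)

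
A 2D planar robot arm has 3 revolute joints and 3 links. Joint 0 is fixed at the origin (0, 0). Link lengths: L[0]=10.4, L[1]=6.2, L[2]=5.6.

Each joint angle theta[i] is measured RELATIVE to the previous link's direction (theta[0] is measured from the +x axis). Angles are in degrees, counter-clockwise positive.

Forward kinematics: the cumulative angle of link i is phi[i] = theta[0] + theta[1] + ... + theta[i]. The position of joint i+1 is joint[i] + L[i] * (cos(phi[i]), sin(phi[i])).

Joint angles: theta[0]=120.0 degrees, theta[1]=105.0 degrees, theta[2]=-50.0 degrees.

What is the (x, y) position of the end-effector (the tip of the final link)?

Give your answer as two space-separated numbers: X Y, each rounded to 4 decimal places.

Answer: -15.1628 5.1107

Derivation:
joint[0] = (0.0000, 0.0000)  (base)
link 0: phi[0] = 120 = 120 deg
  cos(120 deg) = -0.5000, sin(120 deg) = 0.8660
  joint[1] = (0.0000, 0.0000) + 10.4 * (-0.5000, 0.8660) = (0.0000 + -5.2000, 0.0000 + 9.0067) = (-5.2000, 9.0067)
link 1: phi[1] = 120 + 105 = 225 deg
  cos(225 deg) = -0.7071, sin(225 deg) = -0.7071
  joint[2] = (-5.2000, 9.0067) + 6.2 * (-0.7071, -0.7071) = (-5.2000 + -4.3841, 9.0067 + -4.3841) = (-9.5841, 4.6226)
link 2: phi[2] = 120 + 105 + -50 = 175 deg
  cos(175 deg) = -0.9962, sin(175 deg) = 0.0872
  joint[3] = (-9.5841, 4.6226) + 5.6 * (-0.9962, 0.0872) = (-9.5841 + -5.5787, 4.6226 + 0.4881) = (-15.1628, 5.1107)
End effector: (-15.1628, 5.1107)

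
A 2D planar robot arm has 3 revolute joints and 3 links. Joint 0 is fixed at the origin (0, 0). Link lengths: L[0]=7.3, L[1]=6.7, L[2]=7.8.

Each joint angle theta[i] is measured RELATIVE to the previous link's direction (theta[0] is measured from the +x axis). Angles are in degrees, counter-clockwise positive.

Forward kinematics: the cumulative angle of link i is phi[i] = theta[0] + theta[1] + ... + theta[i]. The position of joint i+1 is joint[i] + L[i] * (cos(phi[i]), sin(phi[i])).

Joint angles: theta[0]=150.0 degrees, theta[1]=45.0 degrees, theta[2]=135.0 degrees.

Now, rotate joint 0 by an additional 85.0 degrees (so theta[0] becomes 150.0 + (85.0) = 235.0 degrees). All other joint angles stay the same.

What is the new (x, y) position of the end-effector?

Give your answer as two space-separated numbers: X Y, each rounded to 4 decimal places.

Answer: 1.4502 -6.1886

Derivation:
joint[0] = (0.0000, 0.0000)  (base)
link 0: phi[0] = 235 = 235 deg
  cos(235 deg) = -0.5736, sin(235 deg) = -0.8192
  joint[1] = (0.0000, 0.0000) + 7.3 * (-0.5736, -0.8192) = (0.0000 + -4.1871, 0.0000 + -5.9798) = (-4.1871, -5.9798)
link 1: phi[1] = 235 + 45 = 280 deg
  cos(280 deg) = 0.1736, sin(280 deg) = -0.9848
  joint[2] = (-4.1871, -5.9798) + 6.7 * (0.1736, -0.9848) = (-4.1871 + 1.1634, -5.9798 + -6.5982) = (-3.0237, -12.5780)
link 2: phi[2] = 235 + 45 + 135 = 415 deg
  cos(415 deg) = 0.5736, sin(415 deg) = 0.8192
  joint[3] = (-3.0237, -12.5780) + 7.8 * (0.5736, 0.8192) = (-3.0237 + 4.4739, -12.5780 + 6.3894) = (1.4502, -6.1886)
End effector: (1.4502, -6.1886)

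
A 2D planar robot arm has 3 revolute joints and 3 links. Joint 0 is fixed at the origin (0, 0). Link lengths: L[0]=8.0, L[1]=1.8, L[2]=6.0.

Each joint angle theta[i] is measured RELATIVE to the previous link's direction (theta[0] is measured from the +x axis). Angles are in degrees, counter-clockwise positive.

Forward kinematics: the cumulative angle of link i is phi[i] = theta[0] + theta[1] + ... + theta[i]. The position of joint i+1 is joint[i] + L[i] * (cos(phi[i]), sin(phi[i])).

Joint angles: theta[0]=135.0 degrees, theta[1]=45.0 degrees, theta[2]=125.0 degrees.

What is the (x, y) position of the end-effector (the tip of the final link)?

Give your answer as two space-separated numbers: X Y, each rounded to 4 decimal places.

joint[0] = (0.0000, 0.0000)  (base)
link 0: phi[0] = 135 = 135 deg
  cos(135 deg) = -0.7071, sin(135 deg) = 0.7071
  joint[1] = (0.0000, 0.0000) + 8 * (-0.7071, 0.7071) = (0.0000 + -5.6569, 0.0000 + 5.6569) = (-5.6569, 5.6569)
link 1: phi[1] = 135 + 45 = 180 deg
  cos(180 deg) = -1.0000, sin(180 deg) = 0.0000
  joint[2] = (-5.6569, 5.6569) + 1.8 * (-1.0000, 0.0000) = (-5.6569 + -1.8000, 5.6569 + 0.0000) = (-7.4569, 5.6569)
link 2: phi[2] = 135 + 45 + 125 = 305 deg
  cos(305 deg) = 0.5736, sin(305 deg) = -0.8192
  joint[3] = (-7.4569, 5.6569) + 6 * (0.5736, -0.8192) = (-7.4569 + 3.4415, 5.6569 + -4.9149) = (-4.0154, 0.7419)
End effector: (-4.0154, 0.7419)

Answer: -4.0154 0.7419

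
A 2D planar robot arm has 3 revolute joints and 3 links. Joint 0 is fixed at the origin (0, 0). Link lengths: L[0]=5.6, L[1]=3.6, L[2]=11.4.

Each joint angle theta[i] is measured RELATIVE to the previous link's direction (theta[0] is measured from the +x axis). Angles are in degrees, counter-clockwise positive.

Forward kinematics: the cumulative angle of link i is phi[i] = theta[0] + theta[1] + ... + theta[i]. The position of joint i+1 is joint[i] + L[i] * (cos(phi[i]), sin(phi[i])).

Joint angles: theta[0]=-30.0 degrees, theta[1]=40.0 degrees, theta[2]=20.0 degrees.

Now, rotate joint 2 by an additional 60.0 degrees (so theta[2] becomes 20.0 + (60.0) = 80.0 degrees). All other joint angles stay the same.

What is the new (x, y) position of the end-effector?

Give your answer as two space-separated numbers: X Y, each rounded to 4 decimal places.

joint[0] = (0.0000, 0.0000)  (base)
link 0: phi[0] = -30 = -30 deg
  cos(-30 deg) = 0.8660, sin(-30 deg) = -0.5000
  joint[1] = (0.0000, 0.0000) + 5.6 * (0.8660, -0.5000) = (0.0000 + 4.8497, 0.0000 + -2.8000) = (4.8497, -2.8000)
link 1: phi[1] = -30 + 40 = 10 deg
  cos(10 deg) = 0.9848, sin(10 deg) = 0.1736
  joint[2] = (4.8497, -2.8000) + 3.6 * (0.9848, 0.1736) = (4.8497 + 3.5453, -2.8000 + 0.6251) = (8.3951, -2.1749)
link 2: phi[2] = -30 + 40 + 80 = 90 deg
  cos(90 deg) = 0.0000, sin(90 deg) = 1.0000
  joint[3] = (8.3951, -2.1749) + 11.4 * (0.0000, 1.0000) = (8.3951 + 0.0000, -2.1749 + 11.4000) = (8.3951, 9.2251)
End effector: (8.3951, 9.2251)

Answer: 8.3951 9.2251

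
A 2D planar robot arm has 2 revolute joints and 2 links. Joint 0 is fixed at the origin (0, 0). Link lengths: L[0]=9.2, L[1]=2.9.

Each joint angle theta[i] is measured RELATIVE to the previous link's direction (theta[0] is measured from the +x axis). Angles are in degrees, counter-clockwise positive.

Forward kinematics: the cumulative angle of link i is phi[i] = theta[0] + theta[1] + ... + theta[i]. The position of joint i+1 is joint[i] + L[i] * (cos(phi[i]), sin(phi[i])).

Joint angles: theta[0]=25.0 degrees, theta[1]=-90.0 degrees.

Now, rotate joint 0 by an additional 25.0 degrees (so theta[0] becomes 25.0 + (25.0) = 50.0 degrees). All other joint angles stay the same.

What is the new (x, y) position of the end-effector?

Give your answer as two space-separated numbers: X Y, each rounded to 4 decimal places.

Answer: 8.1352 5.1835

Derivation:
joint[0] = (0.0000, 0.0000)  (base)
link 0: phi[0] = 50 = 50 deg
  cos(50 deg) = 0.6428, sin(50 deg) = 0.7660
  joint[1] = (0.0000, 0.0000) + 9.2 * (0.6428, 0.7660) = (0.0000 + 5.9136, 0.0000 + 7.0476) = (5.9136, 7.0476)
link 1: phi[1] = 50 + -90 = -40 deg
  cos(-40 deg) = 0.7660, sin(-40 deg) = -0.6428
  joint[2] = (5.9136, 7.0476) + 2.9 * (0.7660, -0.6428) = (5.9136 + 2.2215, 7.0476 + -1.8641) = (8.1352, 5.1835)
End effector: (8.1352, 5.1835)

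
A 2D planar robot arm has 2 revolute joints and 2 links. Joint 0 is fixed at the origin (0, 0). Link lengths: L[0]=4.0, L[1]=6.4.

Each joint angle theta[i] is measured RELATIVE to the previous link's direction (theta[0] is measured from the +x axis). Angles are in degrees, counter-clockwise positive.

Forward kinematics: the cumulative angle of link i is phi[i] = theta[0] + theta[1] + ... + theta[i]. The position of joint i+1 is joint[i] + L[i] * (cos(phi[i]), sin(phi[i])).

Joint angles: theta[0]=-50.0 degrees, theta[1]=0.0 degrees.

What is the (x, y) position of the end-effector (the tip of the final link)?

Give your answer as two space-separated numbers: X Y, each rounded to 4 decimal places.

Answer: 6.6850 -7.9669

Derivation:
joint[0] = (0.0000, 0.0000)  (base)
link 0: phi[0] = -50 = -50 deg
  cos(-50 deg) = 0.6428, sin(-50 deg) = -0.7660
  joint[1] = (0.0000, 0.0000) + 4 * (0.6428, -0.7660) = (0.0000 + 2.5712, 0.0000 + -3.0642) = (2.5712, -3.0642)
link 1: phi[1] = -50 + 0 = -50 deg
  cos(-50 deg) = 0.6428, sin(-50 deg) = -0.7660
  joint[2] = (2.5712, -3.0642) + 6.4 * (0.6428, -0.7660) = (2.5712 + 4.1138, -3.0642 + -4.9027) = (6.6850, -7.9669)
End effector: (6.6850, -7.9669)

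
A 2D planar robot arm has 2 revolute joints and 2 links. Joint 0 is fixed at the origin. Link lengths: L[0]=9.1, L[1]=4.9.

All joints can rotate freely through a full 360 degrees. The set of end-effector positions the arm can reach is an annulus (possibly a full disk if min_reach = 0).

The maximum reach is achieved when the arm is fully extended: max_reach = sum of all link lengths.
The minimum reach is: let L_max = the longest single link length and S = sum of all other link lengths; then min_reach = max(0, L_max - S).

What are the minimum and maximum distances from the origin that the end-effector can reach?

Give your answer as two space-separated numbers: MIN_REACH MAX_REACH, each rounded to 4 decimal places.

Link lengths: [9.1, 4.9]
max_reach = 9.1 + 4.9 = 14
L_max = max([9.1, 4.9]) = 9.1
S (sum of others) = 14 - 9.1 = 4.9
min_reach = max(0, 9.1 - 4.9) = max(0, 4.2) = 4.2

Answer: 4.2000 14.0000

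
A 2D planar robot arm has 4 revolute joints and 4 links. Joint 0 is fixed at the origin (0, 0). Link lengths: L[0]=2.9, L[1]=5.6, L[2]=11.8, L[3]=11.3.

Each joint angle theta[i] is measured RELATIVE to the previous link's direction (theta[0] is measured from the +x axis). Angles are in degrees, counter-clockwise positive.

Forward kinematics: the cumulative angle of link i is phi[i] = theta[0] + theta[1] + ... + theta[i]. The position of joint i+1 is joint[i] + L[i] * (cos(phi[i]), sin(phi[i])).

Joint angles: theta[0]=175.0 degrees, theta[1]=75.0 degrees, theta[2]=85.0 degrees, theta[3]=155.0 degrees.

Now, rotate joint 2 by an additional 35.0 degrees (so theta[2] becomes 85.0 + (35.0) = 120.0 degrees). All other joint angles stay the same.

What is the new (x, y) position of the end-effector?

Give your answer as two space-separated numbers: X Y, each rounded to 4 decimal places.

Answer: -4.0985 -0.0358

Derivation:
joint[0] = (0.0000, 0.0000)  (base)
link 0: phi[0] = 175 = 175 deg
  cos(175 deg) = -0.9962, sin(175 deg) = 0.0872
  joint[1] = (0.0000, 0.0000) + 2.9 * (-0.9962, 0.0872) = (0.0000 + -2.8890, 0.0000 + 0.2528) = (-2.8890, 0.2528)
link 1: phi[1] = 175 + 75 = 250 deg
  cos(250 deg) = -0.3420, sin(250 deg) = -0.9397
  joint[2] = (-2.8890, 0.2528) + 5.6 * (-0.3420, -0.9397) = (-2.8890 + -1.9153, 0.2528 + -5.2623) = (-4.8043, -5.0095)
link 2: phi[2] = 175 + 75 + 120 = 370 deg
  cos(370 deg) = 0.9848, sin(370 deg) = 0.1736
  joint[3] = (-4.8043, -5.0095) + 11.8 * (0.9848, 0.1736) = (-4.8043 + 11.6207, -5.0095 + 2.0490) = (6.8165, -2.9605)
link 3: phi[3] = 175 + 75 + 120 + 155 = 525 deg
  cos(525 deg) = -0.9659, sin(525 deg) = 0.2588
  joint[4] = (6.8165, -2.9605) + 11.3 * (-0.9659, 0.2588) = (6.8165 + -10.9150, -2.9605 + 2.9247) = (-4.0985, -0.0358)
End effector: (-4.0985, -0.0358)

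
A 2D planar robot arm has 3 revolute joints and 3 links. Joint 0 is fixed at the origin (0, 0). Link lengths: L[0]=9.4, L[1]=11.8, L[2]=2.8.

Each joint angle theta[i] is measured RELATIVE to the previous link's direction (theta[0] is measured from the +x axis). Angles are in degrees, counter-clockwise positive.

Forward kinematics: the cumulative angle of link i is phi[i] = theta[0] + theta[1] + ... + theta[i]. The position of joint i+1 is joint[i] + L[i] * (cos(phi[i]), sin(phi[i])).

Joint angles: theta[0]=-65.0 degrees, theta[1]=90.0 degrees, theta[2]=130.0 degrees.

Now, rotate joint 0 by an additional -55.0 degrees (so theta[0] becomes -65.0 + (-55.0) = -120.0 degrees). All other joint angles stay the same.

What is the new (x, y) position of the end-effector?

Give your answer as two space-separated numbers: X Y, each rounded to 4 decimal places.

joint[0] = (0.0000, 0.0000)  (base)
link 0: phi[0] = -120 = -120 deg
  cos(-120 deg) = -0.5000, sin(-120 deg) = -0.8660
  joint[1] = (0.0000, 0.0000) + 9.4 * (-0.5000, -0.8660) = (0.0000 + -4.7000, 0.0000 + -8.1406) = (-4.7000, -8.1406)
link 1: phi[1] = -120 + 90 = -30 deg
  cos(-30 deg) = 0.8660, sin(-30 deg) = -0.5000
  joint[2] = (-4.7000, -8.1406) + 11.8 * (0.8660, -0.5000) = (-4.7000 + 10.2191, -8.1406 + -5.9000) = (5.5191, -14.0406)
link 2: phi[2] = -120 + 90 + 130 = 100 deg
  cos(100 deg) = -0.1736, sin(100 deg) = 0.9848
  joint[3] = (5.5191, -14.0406) + 2.8 * (-0.1736, 0.9848) = (5.5191 + -0.4862, -14.0406 + 2.7575) = (5.0329, -11.2832)
End effector: (5.0329, -11.2832)

Answer: 5.0329 -11.2832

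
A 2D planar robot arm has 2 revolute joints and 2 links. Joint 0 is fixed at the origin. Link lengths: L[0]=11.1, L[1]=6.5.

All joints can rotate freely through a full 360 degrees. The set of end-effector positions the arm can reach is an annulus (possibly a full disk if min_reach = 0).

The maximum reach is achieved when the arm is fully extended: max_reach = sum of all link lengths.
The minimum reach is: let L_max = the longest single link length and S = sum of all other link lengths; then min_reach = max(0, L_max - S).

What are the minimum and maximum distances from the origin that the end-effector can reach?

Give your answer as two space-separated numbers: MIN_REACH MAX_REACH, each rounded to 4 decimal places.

Link lengths: [11.1, 6.5]
max_reach = 11.1 + 6.5 = 17.6
L_max = max([11.1, 6.5]) = 11.1
S (sum of others) = 17.6 - 11.1 = 6.5
min_reach = max(0, 11.1 - 6.5) = max(0, 4.6) = 4.6

Answer: 4.6000 17.6000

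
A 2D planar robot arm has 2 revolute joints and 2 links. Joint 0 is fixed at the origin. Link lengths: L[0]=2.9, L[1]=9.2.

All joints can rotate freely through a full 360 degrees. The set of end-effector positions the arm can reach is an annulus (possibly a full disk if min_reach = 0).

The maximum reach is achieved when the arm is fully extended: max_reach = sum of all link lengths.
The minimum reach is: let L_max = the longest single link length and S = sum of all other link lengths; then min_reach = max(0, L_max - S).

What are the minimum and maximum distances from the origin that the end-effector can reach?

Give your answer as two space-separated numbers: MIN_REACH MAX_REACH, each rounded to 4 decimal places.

Link lengths: [2.9, 9.2]
max_reach = 2.9 + 9.2 = 12.1
L_max = max([2.9, 9.2]) = 9.2
S (sum of others) = 12.1 - 9.2 = 2.9
min_reach = max(0, 9.2 - 2.9) = max(0, 6.3) = 6.3

Answer: 6.3000 12.1000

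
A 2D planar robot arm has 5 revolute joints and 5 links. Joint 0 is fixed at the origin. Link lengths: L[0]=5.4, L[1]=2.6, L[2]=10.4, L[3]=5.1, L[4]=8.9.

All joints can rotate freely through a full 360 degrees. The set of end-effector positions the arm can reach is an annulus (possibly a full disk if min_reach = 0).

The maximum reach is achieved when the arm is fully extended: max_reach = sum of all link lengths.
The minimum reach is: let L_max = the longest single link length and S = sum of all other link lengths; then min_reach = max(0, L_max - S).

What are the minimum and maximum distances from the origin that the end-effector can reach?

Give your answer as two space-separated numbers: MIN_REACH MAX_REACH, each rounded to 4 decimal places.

Answer: 0.0000 32.4000

Derivation:
Link lengths: [5.4, 2.6, 10.4, 5.1, 8.9]
max_reach = 5.4 + 2.6 + 10.4 + 5.1 + 8.9 = 32.4
L_max = max([5.4, 2.6, 10.4, 5.1, 8.9]) = 10.4
S (sum of others) = 32.4 - 10.4 = 22
min_reach = max(0, 10.4 - 22) = max(0, -11.6) = 0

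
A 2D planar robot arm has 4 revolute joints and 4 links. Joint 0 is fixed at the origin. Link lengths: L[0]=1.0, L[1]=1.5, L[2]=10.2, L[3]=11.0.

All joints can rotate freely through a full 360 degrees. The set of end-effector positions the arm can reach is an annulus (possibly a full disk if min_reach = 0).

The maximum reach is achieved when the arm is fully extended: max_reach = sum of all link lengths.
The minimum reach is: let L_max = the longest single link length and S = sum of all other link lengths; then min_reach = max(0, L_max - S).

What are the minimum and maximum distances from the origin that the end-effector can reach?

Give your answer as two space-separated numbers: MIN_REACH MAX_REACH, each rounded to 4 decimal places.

Link lengths: [1.0, 1.5, 10.2, 11.0]
max_reach = 1 + 1.5 + 10.2 + 11 = 23.7
L_max = max([1.0, 1.5, 10.2, 11.0]) = 11
S (sum of others) = 23.7 - 11 = 12.7
min_reach = max(0, 11 - 12.7) = max(0, -1.7) = 0

Answer: 0.0000 23.7000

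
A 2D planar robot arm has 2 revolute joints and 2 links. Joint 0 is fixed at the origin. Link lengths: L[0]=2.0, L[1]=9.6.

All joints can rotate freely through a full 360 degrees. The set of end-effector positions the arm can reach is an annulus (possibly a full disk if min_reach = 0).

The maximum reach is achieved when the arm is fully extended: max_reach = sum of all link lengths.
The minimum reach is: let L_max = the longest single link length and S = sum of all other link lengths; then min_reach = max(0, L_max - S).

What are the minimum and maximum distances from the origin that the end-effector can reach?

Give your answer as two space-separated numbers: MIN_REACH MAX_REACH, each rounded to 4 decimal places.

Link lengths: [2.0, 9.6]
max_reach = 2 + 9.6 = 11.6
L_max = max([2.0, 9.6]) = 9.6
S (sum of others) = 11.6 - 9.6 = 2
min_reach = max(0, 9.6 - 2) = max(0, 7.6) = 7.6

Answer: 7.6000 11.6000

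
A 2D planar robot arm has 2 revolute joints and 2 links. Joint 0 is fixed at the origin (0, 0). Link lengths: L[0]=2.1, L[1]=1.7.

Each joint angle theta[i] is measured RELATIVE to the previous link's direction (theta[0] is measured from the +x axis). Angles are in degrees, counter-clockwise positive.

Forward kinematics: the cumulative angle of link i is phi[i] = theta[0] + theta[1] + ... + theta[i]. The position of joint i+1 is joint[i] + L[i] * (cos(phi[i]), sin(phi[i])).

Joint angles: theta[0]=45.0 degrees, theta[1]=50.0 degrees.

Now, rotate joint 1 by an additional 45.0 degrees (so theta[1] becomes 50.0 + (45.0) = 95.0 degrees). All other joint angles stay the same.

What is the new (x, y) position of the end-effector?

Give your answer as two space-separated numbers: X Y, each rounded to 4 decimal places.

Answer: 0.1826 2.5777

Derivation:
joint[0] = (0.0000, 0.0000)  (base)
link 0: phi[0] = 45 = 45 deg
  cos(45 deg) = 0.7071, sin(45 deg) = 0.7071
  joint[1] = (0.0000, 0.0000) + 2.1 * (0.7071, 0.7071) = (0.0000 + 1.4849, 0.0000 + 1.4849) = (1.4849, 1.4849)
link 1: phi[1] = 45 + 95 = 140 deg
  cos(140 deg) = -0.7660, sin(140 deg) = 0.6428
  joint[2] = (1.4849, 1.4849) + 1.7 * (-0.7660, 0.6428) = (1.4849 + -1.3023, 1.4849 + 1.0927) = (0.1826, 2.5777)
End effector: (0.1826, 2.5777)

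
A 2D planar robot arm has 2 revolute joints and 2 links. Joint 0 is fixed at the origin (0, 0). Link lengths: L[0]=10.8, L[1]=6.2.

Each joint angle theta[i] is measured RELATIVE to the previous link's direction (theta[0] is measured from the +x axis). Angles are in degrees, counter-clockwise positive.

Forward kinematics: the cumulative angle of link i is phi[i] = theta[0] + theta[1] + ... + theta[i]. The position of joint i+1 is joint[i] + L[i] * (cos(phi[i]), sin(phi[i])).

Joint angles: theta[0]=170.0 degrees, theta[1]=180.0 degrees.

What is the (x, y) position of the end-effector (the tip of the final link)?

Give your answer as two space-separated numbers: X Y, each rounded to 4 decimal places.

Answer: -4.5301 0.7988

Derivation:
joint[0] = (0.0000, 0.0000)  (base)
link 0: phi[0] = 170 = 170 deg
  cos(170 deg) = -0.9848, sin(170 deg) = 0.1736
  joint[1] = (0.0000, 0.0000) + 10.8 * (-0.9848, 0.1736) = (0.0000 + -10.6359, 0.0000 + 1.8754) = (-10.6359, 1.8754)
link 1: phi[1] = 170 + 180 = 350 deg
  cos(350 deg) = 0.9848, sin(350 deg) = -0.1736
  joint[2] = (-10.6359, 1.8754) + 6.2 * (0.9848, -0.1736) = (-10.6359 + 6.1058, 1.8754 + -1.0766) = (-4.5301, 0.7988)
End effector: (-4.5301, 0.7988)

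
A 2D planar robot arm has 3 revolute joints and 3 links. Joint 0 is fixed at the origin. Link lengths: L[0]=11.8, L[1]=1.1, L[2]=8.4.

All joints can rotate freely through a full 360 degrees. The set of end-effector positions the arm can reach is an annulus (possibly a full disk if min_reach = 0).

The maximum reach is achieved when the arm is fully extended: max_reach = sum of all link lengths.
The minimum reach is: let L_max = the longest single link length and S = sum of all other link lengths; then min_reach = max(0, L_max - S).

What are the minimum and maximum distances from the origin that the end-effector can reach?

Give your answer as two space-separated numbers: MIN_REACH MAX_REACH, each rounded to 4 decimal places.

Link lengths: [11.8, 1.1, 8.4]
max_reach = 11.8 + 1.1 + 8.4 = 21.3
L_max = max([11.8, 1.1, 8.4]) = 11.8
S (sum of others) = 21.3 - 11.8 = 9.5
min_reach = max(0, 11.8 - 9.5) = max(0, 2.3) = 2.3

Answer: 2.3000 21.3000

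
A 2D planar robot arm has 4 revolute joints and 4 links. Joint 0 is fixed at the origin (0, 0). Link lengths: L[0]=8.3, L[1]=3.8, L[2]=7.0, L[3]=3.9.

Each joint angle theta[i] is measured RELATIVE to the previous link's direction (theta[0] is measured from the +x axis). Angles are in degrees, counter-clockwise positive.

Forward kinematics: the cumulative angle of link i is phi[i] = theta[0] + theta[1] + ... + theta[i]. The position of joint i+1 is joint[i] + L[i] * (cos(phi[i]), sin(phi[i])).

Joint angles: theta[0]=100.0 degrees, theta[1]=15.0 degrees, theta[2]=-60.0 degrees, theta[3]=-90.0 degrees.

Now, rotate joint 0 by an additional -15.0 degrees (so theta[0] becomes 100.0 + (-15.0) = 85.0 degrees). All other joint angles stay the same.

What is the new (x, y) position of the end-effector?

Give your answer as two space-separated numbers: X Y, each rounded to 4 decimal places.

joint[0] = (0.0000, 0.0000)  (base)
link 0: phi[0] = 85 = 85 deg
  cos(85 deg) = 0.0872, sin(85 deg) = 0.9962
  joint[1] = (0.0000, 0.0000) + 8.3 * (0.0872, 0.9962) = (0.0000 + 0.7234, 0.0000 + 8.2684) = (0.7234, 8.2684)
link 1: phi[1] = 85 + 15 = 100 deg
  cos(100 deg) = -0.1736, sin(100 deg) = 0.9848
  joint[2] = (0.7234, 8.2684) + 3.8 * (-0.1736, 0.9848) = (0.7234 + -0.6599, 8.2684 + 3.7423) = (0.0635, 12.0107)
link 2: phi[2] = 85 + 15 + -60 = 40 deg
  cos(40 deg) = 0.7660, sin(40 deg) = 0.6428
  joint[3] = (0.0635, 12.0107) + 7 * (0.7660, 0.6428) = (0.0635 + 5.3623, 12.0107 + 4.4995) = (5.4258, 16.5102)
link 3: phi[3] = 85 + 15 + -60 + -90 = -50 deg
  cos(-50 deg) = 0.6428, sin(-50 deg) = -0.7660
  joint[4] = (5.4258, 16.5102) + 3.9 * (0.6428, -0.7660) = (5.4258 + 2.5069, 16.5102 + -2.9876) = (7.9327, 13.5226)
End effector: (7.9327, 13.5226)

Answer: 7.9327 13.5226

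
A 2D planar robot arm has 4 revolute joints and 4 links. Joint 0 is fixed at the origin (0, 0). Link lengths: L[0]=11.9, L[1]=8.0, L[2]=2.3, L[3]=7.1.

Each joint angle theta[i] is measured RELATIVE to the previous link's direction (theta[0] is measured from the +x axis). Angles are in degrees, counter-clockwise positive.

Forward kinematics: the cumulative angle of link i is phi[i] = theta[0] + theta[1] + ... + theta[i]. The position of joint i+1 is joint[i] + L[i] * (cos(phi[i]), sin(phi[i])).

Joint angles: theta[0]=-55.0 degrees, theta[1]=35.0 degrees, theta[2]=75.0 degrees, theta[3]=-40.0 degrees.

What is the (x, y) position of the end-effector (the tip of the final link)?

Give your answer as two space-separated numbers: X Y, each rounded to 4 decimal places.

joint[0] = (0.0000, 0.0000)  (base)
link 0: phi[0] = -55 = -55 deg
  cos(-55 deg) = 0.5736, sin(-55 deg) = -0.8192
  joint[1] = (0.0000, 0.0000) + 11.9 * (0.5736, -0.8192) = (0.0000 + 6.8256, 0.0000 + -9.7479) = (6.8256, -9.7479)
link 1: phi[1] = -55 + 35 = -20 deg
  cos(-20 deg) = 0.9397, sin(-20 deg) = -0.3420
  joint[2] = (6.8256, -9.7479) + 8 * (0.9397, -0.3420) = (6.8256 + 7.5175, -9.7479 + -2.7362) = (14.3431, -12.4841)
link 2: phi[2] = -55 + 35 + 75 = 55 deg
  cos(55 deg) = 0.5736, sin(55 deg) = 0.8192
  joint[3] = (14.3431, -12.4841) + 2.3 * (0.5736, 0.8192) = (14.3431 + 1.3192, -12.4841 + 1.8840) = (15.6623, -10.6000)
link 3: phi[3] = -55 + 35 + 75 + -40 = 15 deg
  cos(15 deg) = 0.9659, sin(15 deg) = 0.2588
  joint[4] = (15.6623, -10.6000) + 7.1 * (0.9659, 0.2588) = (15.6623 + 6.8581, -10.6000 + 1.8376) = (22.5204, -8.7624)
End effector: (22.5204, -8.7624)

Answer: 22.5204 -8.7624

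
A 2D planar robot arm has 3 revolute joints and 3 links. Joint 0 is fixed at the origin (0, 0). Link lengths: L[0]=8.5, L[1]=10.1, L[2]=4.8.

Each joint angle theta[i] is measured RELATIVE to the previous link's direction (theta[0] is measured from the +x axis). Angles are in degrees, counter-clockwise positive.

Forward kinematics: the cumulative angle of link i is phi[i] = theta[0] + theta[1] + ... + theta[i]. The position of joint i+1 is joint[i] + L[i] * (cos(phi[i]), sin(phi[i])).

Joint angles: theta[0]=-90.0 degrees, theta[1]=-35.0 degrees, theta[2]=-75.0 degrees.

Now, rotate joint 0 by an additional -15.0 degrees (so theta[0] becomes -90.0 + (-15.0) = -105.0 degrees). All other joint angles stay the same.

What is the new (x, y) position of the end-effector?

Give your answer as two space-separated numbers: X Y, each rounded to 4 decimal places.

joint[0] = (0.0000, 0.0000)  (base)
link 0: phi[0] = -105 = -105 deg
  cos(-105 deg) = -0.2588, sin(-105 deg) = -0.9659
  joint[1] = (0.0000, 0.0000) + 8.5 * (-0.2588, -0.9659) = (0.0000 + -2.2000, 0.0000 + -8.2104) = (-2.2000, -8.2104)
link 1: phi[1] = -105 + -35 = -140 deg
  cos(-140 deg) = -0.7660, sin(-140 deg) = -0.6428
  joint[2] = (-2.2000, -8.2104) + 10.1 * (-0.7660, -0.6428) = (-2.2000 + -7.7370, -8.2104 + -6.4922) = (-9.9370, -14.7025)
link 2: phi[2] = -105 + -35 + -75 = -215 deg
  cos(-215 deg) = -0.8192, sin(-215 deg) = 0.5736
  joint[3] = (-9.9370, -14.7025) + 4.8 * (-0.8192, 0.5736) = (-9.9370 + -3.9319, -14.7025 + 2.7532) = (-13.8689, -11.9494)
End effector: (-13.8689, -11.9494)

Answer: -13.8689 -11.9494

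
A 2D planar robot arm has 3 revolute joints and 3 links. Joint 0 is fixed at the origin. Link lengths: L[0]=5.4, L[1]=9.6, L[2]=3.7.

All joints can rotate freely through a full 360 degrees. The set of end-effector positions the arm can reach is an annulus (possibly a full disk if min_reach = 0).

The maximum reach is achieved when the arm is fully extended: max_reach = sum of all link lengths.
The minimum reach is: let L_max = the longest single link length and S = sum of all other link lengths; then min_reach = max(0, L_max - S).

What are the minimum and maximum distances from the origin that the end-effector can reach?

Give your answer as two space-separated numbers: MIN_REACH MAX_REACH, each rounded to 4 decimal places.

Link lengths: [5.4, 9.6, 3.7]
max_reach = 5.4 + 9.6 + 3.7 = 18.7
L_max = max([5.4, 9.6, 3.7]) = 9.6
S (sum of others) = 18.7 - 9.6 = 9.1
min_reach = max(0, 9.6 - 9.1) = max(0, 0.5) = 0.5

Answer: 0.5000 18.7000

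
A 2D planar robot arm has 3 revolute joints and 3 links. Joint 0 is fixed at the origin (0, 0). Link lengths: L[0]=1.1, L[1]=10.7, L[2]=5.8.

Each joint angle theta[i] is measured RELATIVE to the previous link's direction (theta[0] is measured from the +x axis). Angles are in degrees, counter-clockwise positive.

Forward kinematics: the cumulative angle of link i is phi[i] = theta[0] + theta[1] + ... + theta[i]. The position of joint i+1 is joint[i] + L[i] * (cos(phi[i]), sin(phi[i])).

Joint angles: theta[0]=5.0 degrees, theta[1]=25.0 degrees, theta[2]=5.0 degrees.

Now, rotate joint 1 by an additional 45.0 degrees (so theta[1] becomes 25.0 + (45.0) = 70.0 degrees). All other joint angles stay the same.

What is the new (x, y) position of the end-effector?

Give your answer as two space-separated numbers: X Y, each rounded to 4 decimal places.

Answer: 4.8723 16.1432

Derivation:
joint[0] = (0.0000, 0.0000)  (base)
link 0: phi[0] = 5 = 5 deg
  cos(5 deg) = 0.9962, sin(5 deg) = 0.0872
  joint[1] = (0.0000, 0.0000) + 1.1 * (0.9962, 0.0872) = (0.0000 + 1.0958, 0.0000 + 0.0959) = (1.0958, 0.0959)
link 1: phi[1] = 5 + 70 = 75 deg
  cos(75 deg) = 0.2588, sin(75 deg) = 0.9659
  joint[2] = (1.0958, 0.0959) + 10.7 * (0.2588, 0.9659) = (1.0958 + 2.7694, 0.0959 + 10.3354) = (3.8652, 10.4313)
link 2: phi[2] = 5 + 70 + 5 = 80 deg
  cos(80 deg) = 0.1736, sin(80 deg) = 0.9848
  joint[3] = (3.8652, 10.4313) + 5.8 * (0.1736, 0.9848) = (3.8652 + 1.0072, 10.4313 + 5.7119) = (4.8723, 16.1432)
End effector: (4.8723, 16.1432)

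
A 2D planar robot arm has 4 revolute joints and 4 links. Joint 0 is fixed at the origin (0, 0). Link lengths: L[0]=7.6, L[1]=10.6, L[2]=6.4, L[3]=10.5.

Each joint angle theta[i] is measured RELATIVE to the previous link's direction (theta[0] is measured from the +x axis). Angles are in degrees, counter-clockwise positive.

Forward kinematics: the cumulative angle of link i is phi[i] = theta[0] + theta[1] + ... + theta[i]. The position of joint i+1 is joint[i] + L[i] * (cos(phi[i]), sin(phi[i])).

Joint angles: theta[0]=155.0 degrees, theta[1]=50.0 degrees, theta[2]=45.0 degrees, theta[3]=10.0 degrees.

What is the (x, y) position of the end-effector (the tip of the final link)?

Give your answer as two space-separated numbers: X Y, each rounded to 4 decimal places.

Answer: -20.5070 -17.6224

Derivation:
joint[0] = (0.0000, 0.0000)  (base)
link 0: phi[0] = 155 = 155 deg
  cos(155 deg) = -0.9063, sin(155 deg) = 0.4226
  joint[1] = (0.0000, 0.0000) + 7.6 * (-0.9063, 0.4226) = (0.0000 + -6.8879, 0.0000 + 3.2119) = (-6.8879, 3.2119)
link 1: phi[1] = 155 + 50 = 205 deg
  cos(205 deg) = -0.9063, sin(205 deg) = -0.4226
  joint[2] = (-6.8879, 3.2119) + 10.6 * (-0.9063, -0.4226) = (-6.8879 + -9.6069, 3.2119 + -4.4798) = (-16.4948, -1.2679)
link 2: phi[2] = 155 + 50 + 45 = 250 deg
  cos(250 deg) = -0.3420, sin(250 deg) = -0.9397
  joint[3] = (-16.4948, -1.2679) + 6.4 * (-0.3420, -0.9397) = (-16.4948 + -2.1889, -1.2679 + -6.0140) = (-18.6837, -7.2819)
link 3: phi[3] = 155 + 50 + 45 + 10 = 260 deg
  cos(260 deg) = -0.1736, sin(260 deg) = -0.9848
  joint[4] = (-18.6837, -7.2819) + 10.5 * (-0.1736, -0.9848) = (-18.6837 + -1.8233, -7.2819 + -10.3405) = (-20.5070, -17.6224)
End effector: (-20.5070, -17.6224)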